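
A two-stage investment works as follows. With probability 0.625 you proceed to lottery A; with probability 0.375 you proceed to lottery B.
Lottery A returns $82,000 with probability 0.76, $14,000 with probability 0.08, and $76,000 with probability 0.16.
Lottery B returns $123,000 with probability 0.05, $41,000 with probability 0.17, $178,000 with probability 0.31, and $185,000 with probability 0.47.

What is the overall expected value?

EV(A) = 0.76 × 82000 + 0.08 × 14000 + 0.16 × 76000 = 62320 + 1120 + 12160 = 75600
EV(B) = 0.05 × 123000 + 0.17 × 41000 + 0.31 × 178000 + 0.47 × 185000 = 6150 + 6970 + 55180 + 86950 = 155250
Overall = 0.625 × 75600 + 0.375 × 155250 = 47250 + 58218.75 = 105468.75

$105,468.75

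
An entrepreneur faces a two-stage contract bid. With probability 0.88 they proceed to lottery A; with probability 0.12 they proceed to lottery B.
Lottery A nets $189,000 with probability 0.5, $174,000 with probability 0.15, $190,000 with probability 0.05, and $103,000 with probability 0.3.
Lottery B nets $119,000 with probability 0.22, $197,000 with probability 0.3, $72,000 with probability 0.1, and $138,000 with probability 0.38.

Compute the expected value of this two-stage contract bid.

$159,070.40

EV(A) = 0.5 × 189000 + 0.15 × 174000 + 0.05 × 190000 + 0.3 × 103000 = 94500 + 26100 + 9500 + 30900 = 161000
EV(B) = 0.22 × 119000 + 0.3 × 197000 + 0.1 × 72000 + 0.38 × 138000 = 26180 + 59100 + 7200 + 52440 = 144920
Overall = 0.88 × 161000 + 0.12 × 144920 = 141680 + 17390.4 = 159070.4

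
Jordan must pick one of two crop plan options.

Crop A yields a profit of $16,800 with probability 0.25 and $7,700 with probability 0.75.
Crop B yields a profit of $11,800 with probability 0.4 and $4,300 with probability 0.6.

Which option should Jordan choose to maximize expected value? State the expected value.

Crop A ($9,975)

Crop A = 0.25 × 16800 + 0.75 × 7700 = 4200 + 5775 = 9975
Crop B = 0.4 × 11800 + 0.6 × 4300 = 4720 + 2580 = 7300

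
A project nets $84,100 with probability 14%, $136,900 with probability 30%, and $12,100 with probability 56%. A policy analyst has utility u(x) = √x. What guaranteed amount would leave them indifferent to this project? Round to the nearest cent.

$45,454.24

E[u] = 0.14·√84100 + 0.3·√136900 + 0.56·√12100 = 0.14·290 + 0.3·370 + 0.56·110 = 213.2
CE = (213.2)² = 45454.24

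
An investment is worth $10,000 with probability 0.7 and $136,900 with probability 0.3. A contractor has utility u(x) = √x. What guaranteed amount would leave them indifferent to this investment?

$32,761

E[u] = 0.7·√10000 + 0.3·√136900 = 0.7·100 + 0.3·370 = 181
CE = (181)² = 32761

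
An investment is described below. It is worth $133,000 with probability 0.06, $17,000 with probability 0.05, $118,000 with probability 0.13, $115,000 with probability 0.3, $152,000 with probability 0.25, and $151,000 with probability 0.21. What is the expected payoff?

EV = 0.06 × 133000 + 0.05 × 17000 + 0.13 × 118000 + 0.3 × 115000 + 0.25 × 152000 + 0.21 × 151000 = 7980 + 850 + 15340 + 34500 + 38000 + 31710 = 128380

$128,380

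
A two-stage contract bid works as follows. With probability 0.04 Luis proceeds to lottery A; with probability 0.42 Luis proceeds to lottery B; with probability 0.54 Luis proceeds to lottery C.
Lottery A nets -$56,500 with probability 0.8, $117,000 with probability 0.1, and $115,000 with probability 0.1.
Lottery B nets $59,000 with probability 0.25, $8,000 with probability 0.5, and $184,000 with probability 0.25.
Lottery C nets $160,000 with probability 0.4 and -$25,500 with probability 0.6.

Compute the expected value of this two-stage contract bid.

EV(A) = 0.8 × (-56500) + 0.1 × 117000 + 0.1 × 115000 = -45200 + 11700 + 11500 = -22000
EV(B) = 0.25 × 59000 + 0.5 × 8000 + 0.25 × 184000 = 14750 + 4000 + 46000 = 64750
EV(C) = 0.4 × 160000 + 0.6 × (-25500) = 64000 − 15300 = 48700
Overall = 0.04 × (-22000) + 0.42 × 64750 + 0.54 × 48700 = -880 + 27195 + 26298 = 52613

$52,613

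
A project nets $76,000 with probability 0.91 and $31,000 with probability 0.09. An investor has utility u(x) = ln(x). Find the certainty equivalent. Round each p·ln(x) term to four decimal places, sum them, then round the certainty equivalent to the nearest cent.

$70,108.55

E[u] = 0.91·ln(76000) + 0.09·ln(31000) = 10.2270 + 0.9308 = 11.1578
CE = e^11.1578 ≈ 70108.55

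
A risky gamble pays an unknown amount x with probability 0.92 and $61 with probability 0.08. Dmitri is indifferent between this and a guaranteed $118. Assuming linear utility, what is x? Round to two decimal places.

0.92·x + 0.08·61 = 118
0.92·x = 118 − 4.88 = 113.12
x = 113.12 / 0.92 = 122.9565

x = $122.96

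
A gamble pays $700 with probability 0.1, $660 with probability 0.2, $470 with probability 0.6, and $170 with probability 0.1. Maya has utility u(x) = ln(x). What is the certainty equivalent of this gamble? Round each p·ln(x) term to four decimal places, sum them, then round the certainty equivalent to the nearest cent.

$472.81

E[u] = 0.1·ln(700) + 0.2·ln(660) + 0.6·ln(470) + 0.1·ln(170) = 0.6551 + 1.2984 + 3.6916 + 0.5136 = 6.1587
CE = e^6.1587 ≈ 472.81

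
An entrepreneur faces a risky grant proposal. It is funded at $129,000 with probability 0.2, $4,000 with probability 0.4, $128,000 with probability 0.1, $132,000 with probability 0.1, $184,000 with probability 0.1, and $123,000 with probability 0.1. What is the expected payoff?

$84,100

EV = 0.2 × 129000 + 0.4 × 4000 + 0.1 × 128000 + 0.1 × 132000 + 0.1 × 184000 + 0.1 × 123000 = 25800 + 1600 + 12800 + 13200 + 18400 + 12300 = 84100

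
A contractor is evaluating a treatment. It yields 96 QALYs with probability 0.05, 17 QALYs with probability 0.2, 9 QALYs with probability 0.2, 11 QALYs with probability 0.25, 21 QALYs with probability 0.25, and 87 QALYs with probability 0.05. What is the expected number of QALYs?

22.35 QALYs

EV = 0.05 × 96 + 0.2 × 17 + 0.2 × 9 + 0.25 × 11 + 0.25 × 21 + 0.05 × 87 = 4.8 + 3.4 + 1.8 + 2.75 + 5.25 + 4.35 = 22.35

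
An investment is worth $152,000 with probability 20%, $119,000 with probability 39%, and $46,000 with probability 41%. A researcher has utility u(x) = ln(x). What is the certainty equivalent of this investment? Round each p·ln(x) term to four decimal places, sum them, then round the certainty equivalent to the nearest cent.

$84,634.73

E[u] = 0.2·ln(152000) + 0.39·ln(119000) + 0.41·ln(46000) = 2.3863 + 4.5579 + 4.4019 = 11.3461
CE = e^11.3461 ≈ 84634.73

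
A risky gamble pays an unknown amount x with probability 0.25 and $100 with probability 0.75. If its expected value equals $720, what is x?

x = $2,580

0.25·x + 0.75·100 = 720
0.25·x = 720 − 75 = 645
x = 645 / 0.25 = 2580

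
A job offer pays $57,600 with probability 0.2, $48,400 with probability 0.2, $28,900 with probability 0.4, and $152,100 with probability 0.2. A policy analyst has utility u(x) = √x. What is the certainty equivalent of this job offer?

E[u] = 0.2·√57600 + 0.2·√48400 + 0.4·√28900 + 0.2·√152100 = 0.2·240 + 0.2·220 + 0.4·170 + 0.2·390 = 238
CE = (238)² = 56644

$56,644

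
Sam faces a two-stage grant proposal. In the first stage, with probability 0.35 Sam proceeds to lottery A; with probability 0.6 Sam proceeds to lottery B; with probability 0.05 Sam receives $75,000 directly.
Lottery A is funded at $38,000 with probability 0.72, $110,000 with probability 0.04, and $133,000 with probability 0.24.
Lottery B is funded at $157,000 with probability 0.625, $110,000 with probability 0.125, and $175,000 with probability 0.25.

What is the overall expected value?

$119,413

EV(A) = 0.72 × 38000 + 0.04 × 110000 + 0.24 × 133000 = 27360 + 4400 + 31920 = 63680
EV(B) = 0.625 × 157000 + 0.125 × 110000 + 0.25 × 175000 = 98125 + 13750 + 43750 = 155625
Branch C: 75000 (certain)
Overall = 0.35 × 63680 + 0.6 × 155625 + 0.05 × 75000 = 22288 + 93375 + 3750 = 119413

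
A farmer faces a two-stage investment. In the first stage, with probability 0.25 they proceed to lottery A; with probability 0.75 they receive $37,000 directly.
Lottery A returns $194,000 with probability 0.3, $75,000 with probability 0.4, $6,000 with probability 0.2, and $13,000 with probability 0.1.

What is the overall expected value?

EV(A) = 0.3 × 194000 + 0.4 × 75000 + 0.2 × 6000 + 0.1 × 13000 = 58200 + 30000 + 1200 + 1300 = 90700
Branch B: 37000 (certain)
Overall = 0.25 × 90700 + 0.75 × 37000 = 22675 + 27750 = 50425

$50,425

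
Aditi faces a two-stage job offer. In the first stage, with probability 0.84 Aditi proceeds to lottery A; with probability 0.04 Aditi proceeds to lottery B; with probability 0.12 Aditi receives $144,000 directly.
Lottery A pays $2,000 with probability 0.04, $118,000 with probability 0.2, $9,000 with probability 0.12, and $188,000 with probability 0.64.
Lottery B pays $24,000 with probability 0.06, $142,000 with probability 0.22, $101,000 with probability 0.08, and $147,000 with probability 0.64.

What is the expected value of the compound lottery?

EV(A) = 0.04 × 2000 + 0.2 × 118000 + 0.12 × 9000 + 0.64 × 188000 = 80 + 23600 + 1080 + 120320 = 145080
EV(B) = 0.06 × 24000 + 0.22 × 142000 + 0.08 × 101000 + 0.64 × 147000 = 1440 + 31240 + 8080 + 94080 = 134840
Branch C: 144000 (certain)
Overall = 0.84 × 145080 + 0.04 × 134840 + 0.12 × 144000 = 121867.2 + 5393.6 + 17280 = 144540.8

$144,540.80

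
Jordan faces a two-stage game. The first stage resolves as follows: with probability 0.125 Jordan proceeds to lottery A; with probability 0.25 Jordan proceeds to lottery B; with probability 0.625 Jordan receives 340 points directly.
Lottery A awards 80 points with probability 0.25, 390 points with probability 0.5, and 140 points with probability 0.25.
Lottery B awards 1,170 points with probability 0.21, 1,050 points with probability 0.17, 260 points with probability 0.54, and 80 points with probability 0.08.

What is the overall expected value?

EV(A) = 0.25 × 80 + 0.5 × 390 + 0.25 × 140 = 20 + 195 + 35 = 250
EV(B) = 0.21 × 1170 + 0.17 × 1050 + 0.54 × 260 + 0.08 × 80 = 245.7 + 178.5 + 140.4 + 6.4 = 571
Branch C: 340 (certain)
Overall = 0.125 × 250 + 0.25 × 571 + 0.625 × 340 = 31.25 + 142.75 + 212.5 = 386.5

386.5 points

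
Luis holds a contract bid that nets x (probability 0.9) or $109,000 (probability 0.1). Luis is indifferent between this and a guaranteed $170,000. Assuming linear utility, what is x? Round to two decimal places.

x = $176,777.78

0.9·x + 0.1·109000 = 170000
0.9·x = 170000 − 10900 = 159100
x = 159100 / 0.9 = 176777.7778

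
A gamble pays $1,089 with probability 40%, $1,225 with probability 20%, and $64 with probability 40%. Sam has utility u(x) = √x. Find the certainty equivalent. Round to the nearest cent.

E[u] = 0.4·√1089 + 0.2·√1225 + 0.4·√64 = 0.4·33 + 0.2·35 + 0.4·8 = 23.4
CE = (23.4)² = 547.56

$547.56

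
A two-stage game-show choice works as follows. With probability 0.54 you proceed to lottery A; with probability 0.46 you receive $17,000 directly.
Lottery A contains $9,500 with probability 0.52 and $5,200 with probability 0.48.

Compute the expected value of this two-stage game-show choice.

EV(A) = 0.52 × 9500 + 0.48 × 5200 = 4940 + 2496 = 7436
Branch B: 17000 (certain)
Overall = 0.54 × 7436 + 0.46 × 17000 = 4015.44 + 7820 = 11835.44

$11,835.44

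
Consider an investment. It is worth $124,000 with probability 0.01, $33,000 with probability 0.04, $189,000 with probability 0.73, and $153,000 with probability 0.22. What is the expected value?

$174,190

EV = 0.01 × 124000 + 0.04 × 33000 + 0.73 × 189000 + 0.22 × 153000 = 1240 + 1320 + 137970 + 33660 = 174190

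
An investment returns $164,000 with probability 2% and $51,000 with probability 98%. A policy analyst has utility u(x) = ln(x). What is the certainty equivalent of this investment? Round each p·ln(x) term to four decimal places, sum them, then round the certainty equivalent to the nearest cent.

$52,208.47

E[u] = 0.02·ln(164000) + 0.98·ln(51000) = 0.2402 + 10.6228 = 10.8630
CE = e^10.8630 ≈ 52208.47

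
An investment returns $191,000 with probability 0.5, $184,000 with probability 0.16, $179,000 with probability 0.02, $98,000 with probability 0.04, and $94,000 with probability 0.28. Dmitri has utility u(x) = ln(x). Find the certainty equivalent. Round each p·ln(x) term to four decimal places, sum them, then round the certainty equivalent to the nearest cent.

E[u] = 0.5·ln(191000) + 0.16·ln(184000) + 0.02·ln(179000) + 0.04·ln(98000) + 0.28·ln(94000) = 6.0800 + 1.9396 + 0.2419 + 0.4597 + 3.2063 = 11.9275
CE = e^11.9275 ≈ 151372.66

$151,372.66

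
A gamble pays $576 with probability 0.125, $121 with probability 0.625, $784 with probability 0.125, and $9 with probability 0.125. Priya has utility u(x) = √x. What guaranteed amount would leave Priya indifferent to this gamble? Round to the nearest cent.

E[u] = 0.125·√576 + 0.625·√121 + 0.125·√784 + 0.125·√9 = 0.125·24 + 0.625·11 + 0.125·28 + 0.125·3 = 13.75
CE = (13.75)² = 189.0625

$189.06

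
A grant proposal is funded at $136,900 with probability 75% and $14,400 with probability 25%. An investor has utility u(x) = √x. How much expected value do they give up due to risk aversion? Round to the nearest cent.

E[u] = 0.75·√136900 + 0.25·√14400 = 0.75·370 + 0.25·120 = 307.5
CE = (307.5)² = 94556.25
Risk premium = EV − CE = 106275 − 94556.25 = 11718.75

$11,718.75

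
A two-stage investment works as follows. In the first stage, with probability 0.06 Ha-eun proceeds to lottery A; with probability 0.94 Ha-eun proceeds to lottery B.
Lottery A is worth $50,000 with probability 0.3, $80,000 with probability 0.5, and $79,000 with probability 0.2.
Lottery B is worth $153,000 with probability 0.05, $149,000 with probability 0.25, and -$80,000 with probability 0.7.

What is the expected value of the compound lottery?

-$6,186

EV(A) = 0.3 × 50000 + 0.5 × 80000 + 0.2 × 79000 = 15000 + 40000 + 15800 = 70800
EV(B) = 0.05 × 153000 + 0.25 × 149000 + 0.7 × (-80000) = 7650 + 37250 − 56000 = -11100
Overall = 0.06 × 70800 + 0.94 × (-11100) = 4248 − 10434 = -6186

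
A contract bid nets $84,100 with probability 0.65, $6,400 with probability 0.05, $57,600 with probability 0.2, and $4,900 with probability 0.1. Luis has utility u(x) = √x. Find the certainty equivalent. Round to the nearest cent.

E[u] = 0.65·√84100 + 0.05·√6400 + 0.2·√57600 + 0.1·√4900 = 0.65·290 + 0.05·80 + 0.2·240 + 0.1·70 = 247.5
CE = (247.5)² = 61256.25

$61,256.25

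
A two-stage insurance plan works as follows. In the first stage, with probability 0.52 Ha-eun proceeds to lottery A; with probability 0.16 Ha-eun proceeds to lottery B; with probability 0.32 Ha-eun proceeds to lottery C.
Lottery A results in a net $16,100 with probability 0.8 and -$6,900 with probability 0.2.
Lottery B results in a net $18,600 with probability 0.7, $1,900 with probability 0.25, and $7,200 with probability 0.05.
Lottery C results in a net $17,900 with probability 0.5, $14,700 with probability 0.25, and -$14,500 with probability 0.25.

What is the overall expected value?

EV(A) = 0.8 × 16100 + 0.2 × (-6900) = 12880 − 1380 = 11500
EV(B) = 0.7 × 18600 + 0.25 × 1900 + 0.05 × 7200 = 13020 + 475 + 360 = 13855
EV(C) = 0.5 × 17900 + 0.25 × 14700 + 0.25 × (-14500) = 8950 + 3675 − 3625 = 9000
Overall = 0.52 × 11500 + 0.16 × 13855 + 0.32 × 9000 = 5980 + 2216.8 + 2880 = 11076.8

$11,076.80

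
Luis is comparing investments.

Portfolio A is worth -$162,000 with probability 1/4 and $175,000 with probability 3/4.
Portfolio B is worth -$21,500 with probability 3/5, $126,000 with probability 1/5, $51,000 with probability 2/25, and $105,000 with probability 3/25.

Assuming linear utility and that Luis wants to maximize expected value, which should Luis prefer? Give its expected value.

Portfolio A = 1/4 × (-162000) + 3/4 × 175000 = -40500 + 131250 = 90750
Portfolio B = 3/5 × (-21500) + 1/5 × 126000 + 2/25 × 51000 + 3/25 × 105000 = -12900 + 25200 + 4080 + 12600 = 28980

Portfolio A ($90,750)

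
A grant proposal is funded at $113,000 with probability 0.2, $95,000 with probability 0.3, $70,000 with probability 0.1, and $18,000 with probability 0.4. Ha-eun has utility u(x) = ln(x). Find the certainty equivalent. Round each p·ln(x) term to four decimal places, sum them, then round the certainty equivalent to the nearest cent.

E[u] = 0.2·ln(113000) + 0.3·ln(95000) + 0.1·ln(70000) + 0.4·ln(18000) = 2.3270 + 3.4385 + 1.1156 + 3.9193 = 10.8004
CE = e^10.8004 ≈ 49040.41

$49,040.41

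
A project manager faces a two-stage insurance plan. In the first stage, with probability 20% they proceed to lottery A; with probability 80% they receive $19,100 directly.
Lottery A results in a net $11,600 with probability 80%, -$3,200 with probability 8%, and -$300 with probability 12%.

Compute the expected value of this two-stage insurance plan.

EV(A) = 0.8 × 11600 + 0.08 × (-3200) + 0.12 × (-300) = 9280 − 256 − 36 = 8988
Branch B: 19100 (certain)
Overall = 0.2 × 8988 + 0.8 × 19100 = 1797.6 + 15280 = 17077.6

$17,077.60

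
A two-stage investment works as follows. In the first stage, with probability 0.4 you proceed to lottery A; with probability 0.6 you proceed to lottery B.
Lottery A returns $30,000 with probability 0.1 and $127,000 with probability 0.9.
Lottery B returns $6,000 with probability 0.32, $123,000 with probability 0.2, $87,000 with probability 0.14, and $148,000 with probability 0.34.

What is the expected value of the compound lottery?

EV(A) = 0.1 × 30000 + 0.9 × 127000 = 3000 + 114300 = 117300
EV(B) = 0.32 × 6000 + 0.2 × 123000 + 0.14 × 87000 + 0.34 × 148000 = 1920 + 24600 + 12180 + 50320 = 89020
Overall = 0.4 × 117300 + 0.6 × 89020 = 46920 + 53412 = 100332

$100,332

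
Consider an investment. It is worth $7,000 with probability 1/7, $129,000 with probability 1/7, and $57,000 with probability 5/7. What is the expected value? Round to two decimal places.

EV = 1/7 × 7000 + 1/7 × 129000 + 5/7 × 57000 = 1000 + 18428.5714 + 40714.2857 = 60142.8571

$60,142.86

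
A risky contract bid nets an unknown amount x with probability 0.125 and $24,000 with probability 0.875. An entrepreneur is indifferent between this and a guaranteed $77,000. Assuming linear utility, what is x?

0.125·x + 0.875·24000 = 77000
0.125·x = 77000 − 21000 = 56000
x = 56000 / 0.125 = 448000

x = $448,000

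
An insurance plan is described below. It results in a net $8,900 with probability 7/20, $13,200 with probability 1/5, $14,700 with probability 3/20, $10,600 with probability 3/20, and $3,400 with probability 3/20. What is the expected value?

EV = 7/20 × 8900 + 1/5 × 13200 + 3/20 × 14700 + 3/20 × 10600 + 3/20 × 3400 = 3115 + 2640 + 2205 + 1590 + 510 = 10060

$10,060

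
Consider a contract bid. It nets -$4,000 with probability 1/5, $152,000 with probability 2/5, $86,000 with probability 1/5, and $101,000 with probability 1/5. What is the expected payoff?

EV = 1/5 × (-4000) + 2/5 × 152000 + 1/5 × 86000 + 1/5 × 101000 = -800 + 60800 + 17200 + 20200 = 97400

$97,400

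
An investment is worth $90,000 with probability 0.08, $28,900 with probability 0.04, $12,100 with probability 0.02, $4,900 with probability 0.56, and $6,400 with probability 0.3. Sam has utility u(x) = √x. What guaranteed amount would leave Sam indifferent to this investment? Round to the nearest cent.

$9,254.44

E[u] = 0.08·√90000 + 0.04·√28900 + 0.02·√12100 + 0.56·√4900 + 0.3·√6400 = 0.08·300 + 0.04·170 + 0.02·110 + 0.56·70 + 0.3·80 = 96.2
CE = (96.2)² = 9254.44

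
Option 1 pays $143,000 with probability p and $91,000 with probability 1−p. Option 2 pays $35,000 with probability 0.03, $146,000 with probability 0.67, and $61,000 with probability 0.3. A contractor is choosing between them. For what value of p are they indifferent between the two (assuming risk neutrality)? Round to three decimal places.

EV(Option 2) = 0.03 × 35000 + 0.67 × 146000 + 0.3 × 61000 = 1050 + 97820 + 18300 = 117170
p·143000 + (1−p)·91000 = 117170
52000p + 91000 = 117170
p = (117170 − 91000) / 52000

p = 0.503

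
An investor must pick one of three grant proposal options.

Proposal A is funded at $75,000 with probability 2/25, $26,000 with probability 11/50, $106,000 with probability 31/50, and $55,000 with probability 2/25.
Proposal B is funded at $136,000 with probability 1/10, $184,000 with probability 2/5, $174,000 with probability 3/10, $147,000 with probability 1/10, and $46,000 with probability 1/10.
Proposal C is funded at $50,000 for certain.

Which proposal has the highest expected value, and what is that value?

Proposal A = 2/25 × 75000 + 11/50 × 26000 + 31/50 × 106000 + 2/25 × 55000 = 6000 + 5720 + 65720 + 4400 = 81840
Proposal B = 1/10 × 136000 + 2/5 × 184000 + 3/10 × 174000 + 1/10 × 147000 + 1/10 × 46000 = 13600 + 73600 + 52200 + 14700 + 4600 = 158700
Proposal C: 50000 (certain)

Proposal B ($158,700)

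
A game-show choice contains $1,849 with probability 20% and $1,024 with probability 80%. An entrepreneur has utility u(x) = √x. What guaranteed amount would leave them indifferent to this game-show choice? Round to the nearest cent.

E[u] = 0.2·√1849 + 0.8·√1024 = 0.2·43 + 0.8·32 = 34.2
CE = (34.2)² = 1169.64

$1,169.64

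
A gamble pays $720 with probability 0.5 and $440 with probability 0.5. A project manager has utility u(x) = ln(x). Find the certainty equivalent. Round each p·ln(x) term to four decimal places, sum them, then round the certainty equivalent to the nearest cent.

E[u] = 0.5·ln(720) + 0.5·ln(440) = 3.2896 + 3.0434 = 6.3330
CE = e^6.3330 ≈ 562.84

$562.84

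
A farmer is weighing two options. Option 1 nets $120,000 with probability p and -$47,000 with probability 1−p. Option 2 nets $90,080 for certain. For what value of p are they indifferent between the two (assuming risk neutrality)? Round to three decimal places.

p = 0.821

p·120000 + (1−p)·(-47000) = 90080
167000p − 47000 = 90080
p = (90080 + 47000) / 167000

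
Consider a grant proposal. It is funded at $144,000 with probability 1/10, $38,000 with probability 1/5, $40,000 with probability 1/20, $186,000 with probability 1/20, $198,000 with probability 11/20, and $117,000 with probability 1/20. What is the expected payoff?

EV = 1/10 × 144000 + 1/5 × 38000 + 1/20 × 40000 + 1/20 × 186000 + 11/20 × 198000 + 1/20 × 117000 = 14400 + 7600 + 2000 + 9300 + 108900 + 5850 = 148050

$148,050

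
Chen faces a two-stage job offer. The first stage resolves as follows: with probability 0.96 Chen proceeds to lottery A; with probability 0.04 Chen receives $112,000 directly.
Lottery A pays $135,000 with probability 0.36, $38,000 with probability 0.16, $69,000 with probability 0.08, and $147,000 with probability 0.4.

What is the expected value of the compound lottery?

EV(A) = 0.36 × 135000 + 0.16 × 38000 + 0.08 × 69000 + 0.4 × 147000 = 48600 + 6080 + 5520 + 58800 = 119000
Branch B: 112000 (certain)
Overall = 0.96 × 119000 + 0.04 × 112000 = 114240 + 4480 = 118720

$118,720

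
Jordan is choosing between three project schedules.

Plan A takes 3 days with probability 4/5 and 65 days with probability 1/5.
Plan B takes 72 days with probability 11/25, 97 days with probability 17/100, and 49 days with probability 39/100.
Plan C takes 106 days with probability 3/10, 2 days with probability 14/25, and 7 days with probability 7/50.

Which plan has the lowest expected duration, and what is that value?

Plan A (15.4 days)

Plan A = 4/5 × 3 + 1/5 × 65 = 2.4 + 13 = 15.4
Plan B = 11/25 × 72 + 17/100 × 97 + 39/100 × 49 = 31.68 + 16.49 + 19.11 = 67.28
Plan C = 3/10 × 106 + 14/25 × 2 + 7/50 × 7 = 31.8 + 1.12 + 0.98 = 33.9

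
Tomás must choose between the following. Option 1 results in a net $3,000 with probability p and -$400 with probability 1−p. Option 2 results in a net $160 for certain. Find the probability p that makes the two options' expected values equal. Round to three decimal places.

p·3000 + (1−p)·(-400) = 160
3400p − 400 = 160
p = (160 + 400) / 3400

p = 0.165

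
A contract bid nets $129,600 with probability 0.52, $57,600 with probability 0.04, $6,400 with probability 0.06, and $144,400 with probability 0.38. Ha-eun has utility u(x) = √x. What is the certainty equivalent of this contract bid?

E[u] = 0.52·√129600 + 0.04·√57600 + 0.06·√6400 + 0.38·√144400 = 0.52·360 + 0.04·240 + 0.06·80 + 0.38·380 = 346
CE = (346)² = 119716

$119,716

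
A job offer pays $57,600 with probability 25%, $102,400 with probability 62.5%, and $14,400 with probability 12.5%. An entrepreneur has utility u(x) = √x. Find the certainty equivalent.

E[u] = 0.25·√57600 + 0.625·√102400 + 0.125·√14400 = 0.25·240 + 0.625·320 + 0.125·120 = 275
CE = (275)² = 75625

$75,625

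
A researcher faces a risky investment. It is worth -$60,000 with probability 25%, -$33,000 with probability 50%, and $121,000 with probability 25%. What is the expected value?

EV = 0.25 × (-60000) + 0.5 × (-33000) + 0.25 × 121000 = -15000 − 16500 + 30250 = -1250

-$1,250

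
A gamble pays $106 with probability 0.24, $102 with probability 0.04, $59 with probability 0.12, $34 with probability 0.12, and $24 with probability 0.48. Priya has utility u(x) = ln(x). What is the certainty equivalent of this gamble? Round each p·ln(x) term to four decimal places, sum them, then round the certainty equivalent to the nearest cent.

$42.19

E[u] = 0.24·ln(106) + 0.04·ln(102) + 0.12·ln(59) + 0.12·ln(34) + 0.48·ln(24) = 1.1192 + 0.1850 + 0.4893 + 0.4232 + 1.5255 = 3.7422
CE = e^3.7422 ≈ 42.19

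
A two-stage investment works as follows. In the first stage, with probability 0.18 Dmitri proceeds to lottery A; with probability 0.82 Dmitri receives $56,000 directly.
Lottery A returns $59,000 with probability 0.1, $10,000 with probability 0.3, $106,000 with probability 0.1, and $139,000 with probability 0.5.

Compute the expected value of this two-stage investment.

EV(A) = 0.1 × 59000 + 0.3 × 10000 + 0.1 × 106000 + 0.5 × 139000 = 5900 + 3000 + 10600 + 69500 = 89000
Branch B: 56000 (certain)
Overall = 0.18 × 89000 + 0.82 × 56000 = 16020 + 45920 = 61940

$61,940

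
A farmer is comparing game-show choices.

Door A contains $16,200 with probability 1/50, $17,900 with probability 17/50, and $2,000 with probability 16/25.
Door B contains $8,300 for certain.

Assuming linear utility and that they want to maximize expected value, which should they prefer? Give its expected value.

Door B ($8,300)

Door A = 1/50 × 16200 + 17/50 × 17900 + 16/25 × 2000 = 324 + 6086 + 1280 = 7690
Door B: 8300 (certain)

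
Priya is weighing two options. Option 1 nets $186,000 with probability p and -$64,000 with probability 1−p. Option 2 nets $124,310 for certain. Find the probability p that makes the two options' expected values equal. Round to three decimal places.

p = 0.753

p·186000 + (1−p)·(-64000) = 124310
250000p − 64000 = 124310
p = (124310 + 64000) / 250000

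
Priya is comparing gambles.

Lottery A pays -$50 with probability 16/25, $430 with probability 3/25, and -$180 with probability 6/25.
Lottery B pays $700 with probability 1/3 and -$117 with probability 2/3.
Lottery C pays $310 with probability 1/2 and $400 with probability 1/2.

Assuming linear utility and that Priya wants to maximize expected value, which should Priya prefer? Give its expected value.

Lottery A = 16/25 × (-50) + 3/25 × 430 + 6/25 × (-180) = -32 + 51.6 − 43.2 = -23.6
Lottery B = 1/3 × 700 + 2/3 × (-117) = 233.3333 − 78 = 155.3333
Lottery C = 1/2 × 310 + 1/2 × 400 = 155 + 200 = 355

Lottery C ($355)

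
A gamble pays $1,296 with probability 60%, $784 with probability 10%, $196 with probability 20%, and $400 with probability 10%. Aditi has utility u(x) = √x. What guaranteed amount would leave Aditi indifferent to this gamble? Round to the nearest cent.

E[u] = 0.6·√1296 + 0.1·√784 + 0.2·√196 + 0.1·√400 = 0.6·36 + 0.1·28 + 0.2·14 + 0.1·20 = 29.2
CE = (29.2)² = 852.64

$852.64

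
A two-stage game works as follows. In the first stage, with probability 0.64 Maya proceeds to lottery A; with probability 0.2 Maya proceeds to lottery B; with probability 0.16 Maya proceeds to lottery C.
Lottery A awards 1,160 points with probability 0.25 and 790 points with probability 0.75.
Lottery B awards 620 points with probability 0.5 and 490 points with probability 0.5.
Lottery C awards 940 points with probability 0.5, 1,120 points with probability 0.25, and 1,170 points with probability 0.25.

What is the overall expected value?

EV(A) = 0.25 × 1160 + 0.75 × 790 = 290 + 592.5 = 882.5
EV(B) = 0.5 × 620 + 0.5 × 490 = 310 + 245 = 555
EV(C) = 0.5 × 940 + 0.25 × 1120 + 0.25 × 1170 = 470 + 280 + 292.5 = 1042.5
Overall = 0.64 × 882.5 + 0.2 × 555 + 0.16 × 1042.5 = 564.8 + 111 + 166.8 = 842.6

842.6 points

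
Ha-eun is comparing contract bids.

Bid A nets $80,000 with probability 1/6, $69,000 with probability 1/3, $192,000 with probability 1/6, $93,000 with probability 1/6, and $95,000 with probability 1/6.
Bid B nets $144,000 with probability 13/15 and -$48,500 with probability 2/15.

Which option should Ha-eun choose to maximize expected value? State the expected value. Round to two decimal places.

Bid A = 1/6 × 80000 + 1/3 × 69000 + 1/6 × 192000 + 1/6 × 93000 + 1/6 × 95000 = 13333.3333 + 23000 + 32000 + 15500 + 15833.3333 = 99666.6667
Bid B = 13/15 × 144000 + 2/15 × (-48500) = 124800 − 6466.6667 = 118333.3333

Bid B ($118,333.33)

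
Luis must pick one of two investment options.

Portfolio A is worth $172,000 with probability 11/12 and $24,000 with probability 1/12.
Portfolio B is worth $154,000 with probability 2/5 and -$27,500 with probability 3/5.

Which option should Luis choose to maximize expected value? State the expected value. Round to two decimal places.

Portfolio A = 11/12 × 172000 + 1/12 × 24000 = 157666.6667 + 2000 = 159666.6667
Portfolio B = 2/5 × 154000 + 3/5 × (-27500) = 61600 − 16500 = 45100

Portfolio A ($159,666.67)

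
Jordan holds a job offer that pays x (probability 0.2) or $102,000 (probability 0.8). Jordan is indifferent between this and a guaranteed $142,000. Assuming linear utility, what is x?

x = $302,000

0.2·x + 0.8·102000 = 142000
0.2·x = 142000 − 81600 = 60400
x = 60400 / 0.2 = 302000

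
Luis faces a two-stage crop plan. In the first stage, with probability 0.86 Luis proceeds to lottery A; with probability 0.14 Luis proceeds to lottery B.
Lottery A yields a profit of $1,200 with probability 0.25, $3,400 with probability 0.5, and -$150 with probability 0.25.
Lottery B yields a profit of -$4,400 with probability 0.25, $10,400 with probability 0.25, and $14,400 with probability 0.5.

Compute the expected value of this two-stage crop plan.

$2,905.75

EV(A) = 0.25 × 1200 + 0.5 × 3400 + 0.25 × (-150) = 300 + 1700 − 37.5 = 1962.5
EV(B) = 0.25 × (-4400) + 0.25 × 10400 + 0.5 × 14400 = -1100 + 2600 + 7200 = 8700
Overall = 0.86 × 1962.5 + 0.14 × 8700 = 1687.75 + 1218 = 2905.75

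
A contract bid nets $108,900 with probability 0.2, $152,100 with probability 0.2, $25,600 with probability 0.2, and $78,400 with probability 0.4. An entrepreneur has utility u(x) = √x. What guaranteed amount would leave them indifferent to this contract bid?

E[u] = 0.2·√108900 + 0.2·√152100 + 0.2·√25600 + 0.4·√78400 = 0.2·330 + 0.2·390 + 0.2·160 + 0.4·280 = 288
CE = (288)² = 82944

$82,944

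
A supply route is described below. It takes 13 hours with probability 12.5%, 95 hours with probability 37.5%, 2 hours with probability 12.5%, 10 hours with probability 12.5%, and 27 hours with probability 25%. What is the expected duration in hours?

45.5 hours

EV = 0.125 × 13 + 0.375 × 95 + 0.125 × 2 + 0.125 × 10 + 0.25 × 27 = 1.625 + 35.625 + 0.25 + 1.25 + 6.75 = 45.5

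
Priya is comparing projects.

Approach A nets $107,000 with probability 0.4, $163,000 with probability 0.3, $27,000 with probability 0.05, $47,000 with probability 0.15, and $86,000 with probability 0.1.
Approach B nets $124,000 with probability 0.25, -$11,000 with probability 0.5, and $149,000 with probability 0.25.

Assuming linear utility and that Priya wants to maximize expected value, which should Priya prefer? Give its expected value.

Approach A ($108,700)

Approach A = 0.4 × 107000 + 0.3 × 163000 + 0.05 × 27000 + 0.15 × 47000 + 0.1 × 86000 = 42800 + 48900 + 1350 + 7050 + 8600 = 108700
Approach B = 0.25 × 124000 + 0.5 × (-11000) + 0.25 × 149000 = 31000 − 5500 + 37250 = 62750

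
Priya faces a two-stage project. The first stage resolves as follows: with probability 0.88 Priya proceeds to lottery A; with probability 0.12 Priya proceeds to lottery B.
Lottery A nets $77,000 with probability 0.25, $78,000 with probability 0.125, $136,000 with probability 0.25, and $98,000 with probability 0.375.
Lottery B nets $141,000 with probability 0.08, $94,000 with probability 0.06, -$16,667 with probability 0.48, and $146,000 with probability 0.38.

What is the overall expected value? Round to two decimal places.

EV(A) = 0.25 × 77000 + 0.125 × 78000 + 0.25 × 136000 + 0.375 × 98000 = 19250 + 9750 + 34000 + 36750 = 99750
EV(B) = 0.08 × 141000 + 0.06 × 94000 + 0.48 × (-16667) + 0.38 × 146000 = 11280 + 5640 − 8000.16 + 55480 = 64399.84
Overall = 0.88 × 99750 + 0.12 × 64399.84 = 87780 + 7727.9808 = 95507.9808

$95,507.98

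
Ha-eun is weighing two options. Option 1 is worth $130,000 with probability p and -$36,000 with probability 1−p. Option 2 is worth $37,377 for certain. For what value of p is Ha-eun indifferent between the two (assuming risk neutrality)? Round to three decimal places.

p·130000 + (1−p)·(-36000) = 37377
166000p − 36000 = 37377
p = (37377 + 36000) / 166000

p = 0.442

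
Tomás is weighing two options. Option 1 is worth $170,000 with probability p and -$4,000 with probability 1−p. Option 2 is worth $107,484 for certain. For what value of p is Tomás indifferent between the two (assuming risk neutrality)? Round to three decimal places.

p = 0.641

p·170000 + (1−p)·(-4000) = 107484
174000p − 4000 = 107484
p = (107484 + 4000) / 174000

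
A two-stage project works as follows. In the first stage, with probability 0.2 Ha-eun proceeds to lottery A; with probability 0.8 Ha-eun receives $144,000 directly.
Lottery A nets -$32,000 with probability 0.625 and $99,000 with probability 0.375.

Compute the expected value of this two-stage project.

$118,625

EV(A) = 0.625 × (-32000) + 0.375 × 99000 = -20000 + 37125 = 17125
Branch B: 144000 (certain)
Overall = 0.2 × 17125 + 0.8 × 144000 = 3425 + 115200 = 118625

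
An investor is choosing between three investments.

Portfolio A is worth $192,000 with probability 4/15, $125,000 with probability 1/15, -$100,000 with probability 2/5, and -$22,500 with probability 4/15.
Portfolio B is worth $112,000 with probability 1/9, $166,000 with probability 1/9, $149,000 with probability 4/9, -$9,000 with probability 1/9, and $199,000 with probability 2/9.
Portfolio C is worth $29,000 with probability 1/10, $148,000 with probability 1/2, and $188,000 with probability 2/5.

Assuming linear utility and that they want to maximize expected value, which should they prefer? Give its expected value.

Portfolio C ($152,100)

Portfolio A = 4/15 × 192000 + 1/15 × 125000 + 2/5 × (-100000) + 4/15 × (-22500) = 51200 + 8333.3333 − 40000 − 6000 = 13533.3333
Portfolio B = 1/9 × 112000 + 1/9 × 166000 + 4/9 × 149000 + 1/9 × (-9000) + 2/9 × 199000 = 12444.4444 + 18444.4444 + 66222.2222 − 1000 + 44222.2222 = 140333.3333
Portfolio C = 1/10 × 29000 + 1/2 × 148000 + 2/5 × 188000 = 2900 + 74000 + 75200 = 152100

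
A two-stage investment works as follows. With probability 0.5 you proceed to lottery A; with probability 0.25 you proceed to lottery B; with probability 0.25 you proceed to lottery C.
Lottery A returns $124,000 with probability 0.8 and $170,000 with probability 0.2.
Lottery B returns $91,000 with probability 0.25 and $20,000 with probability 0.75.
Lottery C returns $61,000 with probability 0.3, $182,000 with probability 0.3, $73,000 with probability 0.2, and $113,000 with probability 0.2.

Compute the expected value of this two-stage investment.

$103,562.50

EV(A) = 0.8 × 124000 + 0.2 × 170000 = 99200 + 34000 = 133200
EV(B) = 0.25 × 91000 + 0.75 × 20000 = 22750 + 15000 = 37750
EV(C) = 0.3 × 61000 + 0.3 × 182000 + 0.2 × 73000 + 0.2 × 113000 = 18300 + 54600 + 14600 + 22600 = 110100
Overall = 0.5 × 133200 + 0.25 × 37750 + 0.25 × 110100 = 66600 + 9437.5 + 27525 = 103562.5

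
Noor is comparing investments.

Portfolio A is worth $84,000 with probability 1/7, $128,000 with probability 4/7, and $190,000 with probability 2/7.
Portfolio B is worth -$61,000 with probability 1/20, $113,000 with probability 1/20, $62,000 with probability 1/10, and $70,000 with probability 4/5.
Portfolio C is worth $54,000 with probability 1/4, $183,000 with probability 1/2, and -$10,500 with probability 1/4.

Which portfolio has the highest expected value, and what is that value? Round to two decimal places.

Portfolio A = 1/7 × 84000 + 4/7 × 128000 + 2/7 × 190000 = 12000 + 73142.8571 + 54285.7143 = 139428.5714
Portfolio B = 1/20 × (-61000) + 1/20 × 113000 + 1/10 × 62000 + 4/5 × 70000 = -3050 + 5650 + 6200 + 56000 = 64800
Portfolio C = 1/4 × 54000 + 1/2 × 183000 + 1/4 × (-10500) = 13500 + 91500 − 2625 = 102375

Portfolio A ($139,428.57)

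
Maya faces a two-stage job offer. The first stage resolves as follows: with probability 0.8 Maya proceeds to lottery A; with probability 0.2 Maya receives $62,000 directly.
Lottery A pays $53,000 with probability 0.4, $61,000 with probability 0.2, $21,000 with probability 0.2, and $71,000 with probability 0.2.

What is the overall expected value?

$53,840

EV(A) = 0.4 × 53000 + 0.2 × 61000 + 0.2 × 21000 + 0.2 × 71000 = 21200 + 12200 + 4200 + 14200 = 51800
Branch B: 62000 (certain)
Overall = 0.8 × 51800 + 0.2 × 62000 = 41440 + 12400 = 53840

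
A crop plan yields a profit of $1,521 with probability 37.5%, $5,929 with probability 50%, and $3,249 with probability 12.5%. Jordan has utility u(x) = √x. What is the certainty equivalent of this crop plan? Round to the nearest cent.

E[u] = 0.375·√1521 + 0.5·√5929 + 0.125·√3249 = 0.375·39 + 0.5·77 + 0.125·57 = 60.25
CE = (60.25)² = 3630.0625

$3,630.06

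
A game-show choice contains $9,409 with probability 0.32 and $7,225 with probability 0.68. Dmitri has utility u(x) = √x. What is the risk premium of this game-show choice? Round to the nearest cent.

E[u] = 0.32·√9409 + 0.68·√7225 = 0.32·97 + 0.68·85 = 88.84
CE = (88.84)² = 7892.5456
Risk premium = EV − CE = 7923.88 − 7892.5456 = 31.3344

$31.33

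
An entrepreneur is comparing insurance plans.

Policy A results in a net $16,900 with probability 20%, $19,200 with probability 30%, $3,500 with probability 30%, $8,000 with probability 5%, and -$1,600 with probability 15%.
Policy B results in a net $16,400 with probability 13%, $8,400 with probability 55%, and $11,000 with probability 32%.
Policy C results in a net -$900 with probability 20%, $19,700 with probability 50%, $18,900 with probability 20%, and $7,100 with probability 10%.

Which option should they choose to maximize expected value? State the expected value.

Policy A = 0.2 × 16900 + 0.3 × 19200 + 0.3 × 3500 + 0.05 × 8000 + 0.15 × (-1600) = 3380 + 5760 + 1050 + 400 − 240 = 10350
Policy B = 0.13 × 16400 + 0.55 × 8400 + 0.32 × 11000 = 2132 + 4620 + 3520 = 10272
Policy C = 0.2 × (-900) + 0.5 × 19700 + 0.2 × 18900 + 0.1 × 7100 = -180 + 9850 + 3780 + 710 = 14160

Policy C ($14,160)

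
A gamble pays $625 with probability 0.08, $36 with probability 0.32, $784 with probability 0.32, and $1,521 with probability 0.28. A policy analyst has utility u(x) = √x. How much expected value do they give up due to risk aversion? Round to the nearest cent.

$171.84

E[u] = 0.08·√625 + 0.32·√36 + 0.32·√784 + 0.28·√1521 = 0.08·25 + 0.32·6 + 0.32·28 + 0.28·39 = 23.8
CE = (23.8)² = 566.44
Risk premium = EV − CE = 738.28 − 566.44 = 171.84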